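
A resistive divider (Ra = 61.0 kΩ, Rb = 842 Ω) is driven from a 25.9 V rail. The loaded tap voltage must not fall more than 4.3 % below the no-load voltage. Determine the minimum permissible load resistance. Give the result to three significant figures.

R_L(min) ≈ 18.5 kΩ

Output resistance R_th = Ra‖Rb = (61000 × 842)/61840 = 830.5 Ω.
The fractional drop is R_th/(R_th + R_L); requiring this ≤ 0.0430 gives R_L ≥ R_th(1/0.0430 − 1) = 830.5 × 22.26 = 18.5 kΩ.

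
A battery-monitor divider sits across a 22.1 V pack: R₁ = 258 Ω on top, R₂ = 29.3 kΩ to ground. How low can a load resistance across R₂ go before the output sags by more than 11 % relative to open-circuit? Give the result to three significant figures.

R_L(min) ≈ 2.07 kΩ

Output resistance R_th = R₁‖R₂ = (258 × 29300)/29560 = 255.7 Ω.
The fractional drop is R_th/(R_th + R_L); requiring this ≤ 0.110 gives R_L ≥ R_th(1/0.110 − 1) = 255.7 × 8.091 = 2.07 kΩ.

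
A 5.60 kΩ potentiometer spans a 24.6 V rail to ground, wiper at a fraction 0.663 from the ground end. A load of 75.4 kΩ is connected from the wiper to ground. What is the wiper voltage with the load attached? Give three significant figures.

V ≈ 16.0 V

The wiper splits the pot into (1−α)R = 1.887 kΩ above and αR = 3.713 kΩ below.
Lower section ‖ load = 3.539 kΩ.
V_wiper = 24.6 × 3.539/(1.887 + 3.539) = 16.0 V.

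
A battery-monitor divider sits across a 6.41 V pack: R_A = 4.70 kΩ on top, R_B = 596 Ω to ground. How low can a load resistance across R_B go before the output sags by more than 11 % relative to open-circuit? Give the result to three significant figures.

Output resistance R_th = R_A‖R_B = (4700 × 596)/5296 = 528.9 Ω.
The fractional drop is R_th/(R_th + R_L); requiring this ≤ 0.110 gives R_L ≥ R_th(1/0.110 − 1) = 528.9 × 8.091 = 4.28 kΩ.

R_L(min) ≈ 4.28 kΩ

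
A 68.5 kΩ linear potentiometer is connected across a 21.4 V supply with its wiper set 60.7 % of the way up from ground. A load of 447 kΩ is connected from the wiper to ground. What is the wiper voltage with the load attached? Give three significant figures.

V ≈ 12.5 V

The wiper splits the pot into (1−α)R = 26.92 kΩ above and αR = 41.58 kΩ below.
Lower section ‖ load = 38.04 kΩ.
V_wiper = 21.4 × 38.04/(26.92 + 38.04) = 12.5 V.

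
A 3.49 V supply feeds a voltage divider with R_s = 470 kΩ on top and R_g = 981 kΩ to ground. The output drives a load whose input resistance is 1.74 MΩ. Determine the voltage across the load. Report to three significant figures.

The load sits in parallel with R_g: R_g‖R_L = (981 × 1740) / (981 + 1740) = 627.3 kΩ.
V_out = 3.49 × 627.3 / (470 + 627.3) = 3.49 × 627.3/1097 = 2.00 V.

V_out ≈ 2.00 V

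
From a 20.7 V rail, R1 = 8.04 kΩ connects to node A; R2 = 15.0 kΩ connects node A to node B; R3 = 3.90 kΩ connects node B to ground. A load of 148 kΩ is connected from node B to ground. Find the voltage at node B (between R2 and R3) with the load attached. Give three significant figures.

At node B, R3 is in parallel with the load: R3‖R_L = 3.800 kΩ.
Below node A the resistance is R2 + (R3‖R_L) = 18.80 kΩ, so V_A = 20.7 × 18.80/26.84 = 14.50 V.
Then V_B = V_A × (R3‖R_L)/(R2 + R3‖R_L) = 14.50 × 3.800/18.80 = 2.93 V.

V ≈ 2.93 V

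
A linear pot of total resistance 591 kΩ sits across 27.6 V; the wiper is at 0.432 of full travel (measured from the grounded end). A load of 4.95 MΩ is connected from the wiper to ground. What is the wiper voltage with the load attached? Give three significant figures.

V ≈ 11.6 V

The wiper splits the pot into (1−α)R = 335.7 kΩ above and αR = 255.3 kΩ below.
Lower section ‖ load = 242.8 kΩ.
V_wiper = 27.6 × 242.8/(335.7 + 242.8) = 11.6 V.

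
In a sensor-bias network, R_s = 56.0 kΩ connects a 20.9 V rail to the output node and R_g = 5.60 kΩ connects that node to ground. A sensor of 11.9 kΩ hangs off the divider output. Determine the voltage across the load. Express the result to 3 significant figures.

V_out ≈ 1.33 V

The load sits in parallel with R_g: R_g‖R_L = (5.60 × 11.9) / (5.60 + 11.9) = 3.808 kΩ.
V_out = 20.9 × 3.808 / (56.0 + 3.808) = 20.9 × 3.808/59.81 = 1.33 V.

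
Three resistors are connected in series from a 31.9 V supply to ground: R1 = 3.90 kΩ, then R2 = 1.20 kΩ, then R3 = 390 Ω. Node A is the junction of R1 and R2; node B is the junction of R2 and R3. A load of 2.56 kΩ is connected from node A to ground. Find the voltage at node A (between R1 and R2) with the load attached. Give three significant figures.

Below node A the series string R2+R3 = 1590 Ω sits in parallel with the 2560 Ω load: 980.8 Ω.
V_A = 31.9 × 980.8/(3900 + 980.8) = 6.41 V.

V ≈ 6.41 V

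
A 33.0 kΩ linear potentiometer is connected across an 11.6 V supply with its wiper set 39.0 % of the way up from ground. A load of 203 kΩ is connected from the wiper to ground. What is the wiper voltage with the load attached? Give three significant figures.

V ≈ 4.36 V

The wiper splits the pot into (1−α)R = 20.13 kΩ above and αR = 12.87 kΩ below.
Lower section ‖ load = 12.10 kΩ.
V_wiper = 11.6 × 12.10/(20.13 + 12.10) = 4.36 V.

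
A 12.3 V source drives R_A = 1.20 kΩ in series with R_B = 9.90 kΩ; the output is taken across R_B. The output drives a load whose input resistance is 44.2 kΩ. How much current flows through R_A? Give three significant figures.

R_B‖R_L = 8.088 kΩ, so the source sees R_A + R_B‖R_L = 9.288 kΩ.
I = 12.3 V / 9.288 kΩ = 1.32 mA.

I ≈ 1.32 mA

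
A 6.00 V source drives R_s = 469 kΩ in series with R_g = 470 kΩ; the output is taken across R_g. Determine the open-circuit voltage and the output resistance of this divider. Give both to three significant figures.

V_th is the open-circuit tap voltage: 6.00 × 470/(469 + 470) = 3.00 V.
With the supply zeroed, R_s and R_g appear in parallel from the tap: R_th = R_s‖R_g = (469 × 470)/939.0 = 235 kΩ.

V_th = 3.00 V, R_th = 235 kΩ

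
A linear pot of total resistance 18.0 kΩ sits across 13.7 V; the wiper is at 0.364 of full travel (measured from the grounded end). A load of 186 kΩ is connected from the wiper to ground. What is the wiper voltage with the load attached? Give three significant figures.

V ≈ 4.88 V

The wiper splits the pot into (1−α)R = 11.45 kΩ above and αR = 6.552 kΩ below.
Lower section ‖ load = 6.329 kΩ.
V_wiper = 13.7 × 6.329/(11.45 + 6.329) = 4.88 V.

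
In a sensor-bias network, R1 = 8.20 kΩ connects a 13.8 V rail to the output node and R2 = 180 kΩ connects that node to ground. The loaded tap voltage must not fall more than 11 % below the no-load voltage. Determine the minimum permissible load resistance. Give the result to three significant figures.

R_L(min) ≈ 63.5 kΩ

Output resistance R_th = R1‖R2 = (8.20 × 180)/188.2 = 7.843 kΩ.
The fractional drop is R_th/(R_th + R_L); requiring this ≤ 0.110 gives R_L ≥ R_th(1/0.110 − 1) = 7.843 × 8.091 = 63.5 kΩ.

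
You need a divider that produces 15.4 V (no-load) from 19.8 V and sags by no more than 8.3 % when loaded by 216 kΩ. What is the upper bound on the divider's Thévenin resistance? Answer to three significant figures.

Loading drop = R_th/(R_th + R_L) ≤ 0.0830, so R_th ≤ R_L · ε/(1−ε) = 216 kΩ × 0.0830/0.9170 = 19.6 kΩ.

R_th ≤ 19.6 kΩ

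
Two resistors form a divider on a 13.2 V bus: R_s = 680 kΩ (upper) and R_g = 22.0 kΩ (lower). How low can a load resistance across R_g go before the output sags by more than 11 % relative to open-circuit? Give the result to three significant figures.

R_L(min) ≈ 172 kΩ

Output resistance R_th = R_s‖R_g = (680 × 22.0)/702.0 = 21.31 kΩ.
The fractional drop is R_th/(R_th + R_L); requiring this ≤ 0.110 gives R_L ≥ R_th(1/0.110 − 1) = 21.31 × 8.091 = 172 kΩ.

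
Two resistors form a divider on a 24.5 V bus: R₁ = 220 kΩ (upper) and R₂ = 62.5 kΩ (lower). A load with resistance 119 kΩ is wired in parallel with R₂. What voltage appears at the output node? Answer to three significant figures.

The load sits in parallel with R₂: R₂‖R_L = (62.5 × 119) / (62.5 + 119) = 40.98 kΩ.
V_out = 24.5 × 40.98 / (220 + 40.98) = 24.5 × 40.98/261.0 = 3.85 V.
(Unloaded it would have been 5.42 V.)

V_out ≈ 3.85 V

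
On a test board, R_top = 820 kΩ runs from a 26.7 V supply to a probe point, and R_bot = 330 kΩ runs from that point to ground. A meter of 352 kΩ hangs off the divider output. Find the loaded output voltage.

The load sits in parallel with R_bot: R_bot‖R_L = (330 × 352) / (330 + 352) = 170.3 kΩ.
V_out = 26.7 × 170.3 / (820 + 170.3) = 26.7 × 170.3/990.3 = 4.59 V.

V_out ≈ 4.59 V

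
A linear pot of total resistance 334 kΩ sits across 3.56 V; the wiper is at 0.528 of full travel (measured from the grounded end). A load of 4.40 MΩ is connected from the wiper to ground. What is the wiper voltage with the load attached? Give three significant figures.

The wiper splits the pot into (1−α)R = 157.6 kΩ above and αR = 176.4 kΩ below.
Lower section ‖ load = 169.6 kΩ.
V_wiper = 3.56 × 169.6/(157.6 + 169.6) = 1.84 V.

V ≈ 1.84 V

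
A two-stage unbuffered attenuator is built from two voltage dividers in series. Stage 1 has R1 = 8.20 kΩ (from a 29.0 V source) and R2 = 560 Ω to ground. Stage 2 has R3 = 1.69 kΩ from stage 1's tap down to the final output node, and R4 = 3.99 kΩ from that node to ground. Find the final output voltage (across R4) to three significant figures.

Stage 2 presents R3+R4 = 5680 Ω as a load on stage 1's tap.
Stage 1's lower leg becomes R2‖(R3+R4) = 509.7 Ω, so V_mid = 29.0 × 509.7/8710 = 1.697 V.
Stage 2 is itself unloaded: V_out = V_mid × R4/(R3+R4) = 1.697 × 3990/5680 = 1.19 V.

V_out ≈ 1.19 V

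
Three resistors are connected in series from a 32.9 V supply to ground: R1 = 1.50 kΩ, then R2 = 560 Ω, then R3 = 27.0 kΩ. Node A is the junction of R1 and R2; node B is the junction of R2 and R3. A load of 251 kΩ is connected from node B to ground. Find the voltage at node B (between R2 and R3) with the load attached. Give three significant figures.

At node B, R3 is in parallel with the load: R3‖R_L = 24380 Ω.
Below node A the resistance is R2 + (R3‖R_L) = 24940 Ω, so V_A = 32.9 × 24940/26440 = 31.03 V.
Then V_B = V_A × (R3‖R_L)/(R2 + R3‖R_L) = 31.03 × 24380/24940 = 30.3 V.

V ≈ 30.3 V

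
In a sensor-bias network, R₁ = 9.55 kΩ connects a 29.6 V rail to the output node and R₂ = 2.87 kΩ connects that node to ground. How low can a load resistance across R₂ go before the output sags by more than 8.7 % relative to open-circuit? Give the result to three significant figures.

R_L(min) ≈ 23.2 kΩ

Output resistance R_th = R₁‖R₂ = (9.55 × 2.87)/12.42 = 2.207 kΩ.
The fractional drop is R_th/(R_th + R_L); requiring this ≤ 0.0870 gives R_L ≥ R_th(1/0.0870 − 1) = 2.207 × 10.49 = 23.2 kΩ.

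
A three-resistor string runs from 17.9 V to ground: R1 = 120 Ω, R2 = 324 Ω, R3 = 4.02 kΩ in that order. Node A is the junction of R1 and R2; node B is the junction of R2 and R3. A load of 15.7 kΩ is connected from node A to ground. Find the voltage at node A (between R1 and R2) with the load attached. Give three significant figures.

V ≈ 17.3 V

Below node A the series string R2+R3 = 4344 Ω sits in parallel with the 15700 Ω load: 3403 Ω.
V_A = 17.9 × 3403/(120 + 3403) = 17.3 V.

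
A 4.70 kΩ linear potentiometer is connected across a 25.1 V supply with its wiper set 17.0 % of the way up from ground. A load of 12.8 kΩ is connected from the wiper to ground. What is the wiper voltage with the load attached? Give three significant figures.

The wiper splits the pot into (1−α)R = 3901 Ω above and αR = 799.0 Ω below.
Lower section ‖ load = 752.1 Ω.
V_wiper = 25.1 × 752.1/(3901 + 752.1) = 4.06 V.

V ≈ 4.06 V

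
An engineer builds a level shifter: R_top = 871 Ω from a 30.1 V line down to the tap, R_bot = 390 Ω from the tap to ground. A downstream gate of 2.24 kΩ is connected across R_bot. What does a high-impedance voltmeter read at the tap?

The load sits in parallel with R_bot: R_bot‖R_L = (390 × 2240) / (390 + 2240) = 332.2 Ω.
V_out = 30.1 × 332.2 / (871 + 332.2) = 30.1 × 332.2/1203 = 8.31 V.
(Unloaded it would have been 9.31 V.)

V_out ≈ 8.31 V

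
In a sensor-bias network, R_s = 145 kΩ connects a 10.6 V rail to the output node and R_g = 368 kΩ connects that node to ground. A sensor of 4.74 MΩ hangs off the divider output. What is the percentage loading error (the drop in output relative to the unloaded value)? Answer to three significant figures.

The divider's output (Thévenin) resistance is R_s‖R_g = 104.0 kΩ.
Fractional drop under load = R_th/(R_th + R_L) = 104.0 / (104.0 + 4740) = 0.02147.
So the output falls by 2.15 %.

2.15 %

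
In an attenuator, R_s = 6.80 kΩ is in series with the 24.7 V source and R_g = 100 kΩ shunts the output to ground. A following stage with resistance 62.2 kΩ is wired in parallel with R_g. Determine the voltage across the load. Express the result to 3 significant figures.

V_out ≈ 21.0 V

The load sits in parallel with R_g: R_g‖R_L = (100 × 62.2) / (100 + 62.2) = 38.35 kΩ.
V_out = 24.7 × 38.35 / (6.80 + 38.35) = 24.7 × 38.35/45.15 = 21.0 V.
(Unloaded it would have been 23.1 V.)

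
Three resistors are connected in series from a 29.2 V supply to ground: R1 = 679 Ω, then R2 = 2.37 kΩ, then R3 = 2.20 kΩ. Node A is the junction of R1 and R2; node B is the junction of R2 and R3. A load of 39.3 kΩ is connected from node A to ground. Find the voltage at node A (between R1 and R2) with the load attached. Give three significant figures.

V ≈ 25.0 V

Below node A the series string R2+R3 = 4570 Ω sits in parallel with the 39300 Ω load: 4094 Ω.
V_A = 29.2 × 4094/(679 + 4094) = 25.0 V.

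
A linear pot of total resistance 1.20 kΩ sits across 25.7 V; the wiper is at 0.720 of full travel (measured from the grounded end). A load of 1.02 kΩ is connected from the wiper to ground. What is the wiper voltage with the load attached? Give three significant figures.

V ≈ 15.0 V

The wiper splits the pot into (1−α)R = 336.0 Ω above and αR = 864.0 Ω below.
Lower section ‖ load = 467.8 Ω.
V_wiper = 25.7 × 467.8/(336.0 + 467.8) = 15.0 V.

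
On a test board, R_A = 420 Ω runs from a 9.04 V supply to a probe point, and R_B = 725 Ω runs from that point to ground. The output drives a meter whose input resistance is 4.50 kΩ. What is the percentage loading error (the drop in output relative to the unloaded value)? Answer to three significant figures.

The divider's output (Thévenin) resistance is R_A‖R_B = 265.9 Ω.
Fractional drop under load = R_th/(R_th + R_L) = 265.9 / (265.9 + 4500) = 0.05580.
So the output falls by 5.58 %.

5.58 %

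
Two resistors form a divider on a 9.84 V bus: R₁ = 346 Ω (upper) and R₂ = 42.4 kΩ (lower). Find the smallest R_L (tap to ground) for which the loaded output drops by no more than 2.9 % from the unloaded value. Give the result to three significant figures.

Output resistance R_th = R₁‖R₂ = (346 × 42400)/42750 = 343.2 Ω.
The fractional drop is R_th/(R_th + R_L); requiring this ≤ 0.0290 gives R_L ≥ R_th(1/0.0290 − 1) = 343.2 × 33.48 = 11.5 kΩ.

R_L(min) ≈ 11.5 kΩ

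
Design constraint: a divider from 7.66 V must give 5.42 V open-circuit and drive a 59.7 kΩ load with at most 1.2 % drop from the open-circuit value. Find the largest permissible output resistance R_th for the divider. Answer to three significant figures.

Loading drop = R_th/(R_th + R_L) ≤ 0.0120, so R_th ≤ R_L · ε/(1−ε) = 59.7 kΩ × 0.0120/0.9880 = 725 Ω.

R_th ≤ 725 Ω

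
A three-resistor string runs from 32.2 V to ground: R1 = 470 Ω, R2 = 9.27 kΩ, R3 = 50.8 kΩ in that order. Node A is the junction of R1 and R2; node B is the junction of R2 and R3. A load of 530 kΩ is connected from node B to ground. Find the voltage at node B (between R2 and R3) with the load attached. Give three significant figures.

At node B, R3 is in parallel with the load: R3‖R_L = 46360 Ω.
Below node A the resistance is R2 + (R3‖R_L) = 55630 Ω, so V_A = 32.2 × 55630/56100 = 31.93 V.
Then V_B = V_A × (R3‖R_L)/(R2 + R3‖R_L) = 31.93 × 46360/55630 = 26.6 V.

V ≈ 26.6 V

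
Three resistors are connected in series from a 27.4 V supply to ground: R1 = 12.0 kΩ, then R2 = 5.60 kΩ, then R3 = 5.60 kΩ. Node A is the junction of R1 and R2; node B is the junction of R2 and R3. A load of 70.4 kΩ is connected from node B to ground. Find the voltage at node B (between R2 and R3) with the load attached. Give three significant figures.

At node B, R3 is in parallel with the load: R3‖R_L = 5.187 kΩ.
Below node A the resistance is R2 + (R3‖R_L) = 10.79 kΩ, so V_A = 27.4 × 10.79/22.79 = 12.97 V.
Then V_B = V_A × (R3‖R_L)/(R2 + R3‖R_L) = 12.97 × 5.187/10.79 = 6.24 V.

V ≈ 6.24 V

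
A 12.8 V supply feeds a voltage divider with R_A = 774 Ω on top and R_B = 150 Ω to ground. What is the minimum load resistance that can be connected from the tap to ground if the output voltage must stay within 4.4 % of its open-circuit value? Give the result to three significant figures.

R_L(min) ≈ 2.73 kΩ

Output resistance R_th = R_A‖R_B = (774 × 150)/924.0 = 125.6 Ω.
The fractional drop is R_th/(R_th + R_L); requiring this ≤ 0.0440 gives R_L ≥ R_th(1/0.0440 − 1) = 125.6 × 21.73 = 2.73 kΩ.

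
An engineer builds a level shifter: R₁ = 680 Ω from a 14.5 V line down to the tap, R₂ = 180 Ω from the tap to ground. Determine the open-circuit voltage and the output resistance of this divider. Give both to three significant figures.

V_th = 3.03 V, R_th = 142 Ω

V_th is the open-circuit tap voltage: 14.5 × 180/(680 + 180) = 3.03 V.
With the supply zeroed, R₁ and R₂ appear in parallel from the tap: R_th = R₁‖R₂ = (680 × 180)/860.0 = 142 Ω.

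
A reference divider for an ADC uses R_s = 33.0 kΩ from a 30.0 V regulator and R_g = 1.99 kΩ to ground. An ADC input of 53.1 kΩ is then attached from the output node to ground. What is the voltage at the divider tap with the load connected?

The load sits in parallel with R_g: R_g‖R_L = (1.99 × 53.1) / (1.99 + 53.1) = 1.918 kΩ.
V_out = 30.0 × 1.918 / (33.0 + 1.918) = 30.0 × 1.918/34.92 = 1.65 V.

V_out ≈ 1.65 V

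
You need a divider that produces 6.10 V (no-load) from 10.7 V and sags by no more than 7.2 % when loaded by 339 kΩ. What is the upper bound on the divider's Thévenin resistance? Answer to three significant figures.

Loading drop = R_th/(R_th + R_L) ≤ 0.0720, so R_th ≤ R_L · ε/(1−ε) = 339 kΩ × 0.0720/0.9280 = 26.3 kΩ.
(Any R1, R2 with R2/(R1+R2) = 0.570 and R1‖R2 ≤ 26.3 kΩ will meet the spec.)

R_th ≤ 26.3 kΩ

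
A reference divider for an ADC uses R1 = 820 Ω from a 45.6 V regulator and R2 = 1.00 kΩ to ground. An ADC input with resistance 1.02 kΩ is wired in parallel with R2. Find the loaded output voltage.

V_out ≈ 17.4 V

The load sits in parallel with R2: R2‖R_L = (1000 × 1020) / (1000 + 1020) = 505.0 Ω.
V_out = 45.6 × 505.0 / (820 + 505.0) = 45.6 × 505.0/1325 = 17.4 V.
(Unloaded it would have been 25.1 V.)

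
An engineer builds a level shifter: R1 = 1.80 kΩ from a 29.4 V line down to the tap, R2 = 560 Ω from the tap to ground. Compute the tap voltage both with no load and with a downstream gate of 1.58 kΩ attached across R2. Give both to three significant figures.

Open-circuit: V = 29.4 × 560/(1800 + 560) = 6.98 V.
With the load, R2 becomes R2‖R_L = 413.5 Ω, so V = 29.4 × 413.5/2213 = 5.49 V.

Unloaded: 6.98 V; loaded: 5.49 V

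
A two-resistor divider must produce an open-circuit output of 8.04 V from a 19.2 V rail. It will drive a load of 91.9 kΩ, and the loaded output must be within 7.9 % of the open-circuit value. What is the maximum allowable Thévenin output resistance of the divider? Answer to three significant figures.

Loading drop = R_th/(R_th + R_L) ≤ 0.0790, so R_th ≤ R_L · ε/(1−ε) = 91.9 kΩ × 0.0790/0.9210 = 7.88 kΩ.

R_th ≤ 7.88 kΩ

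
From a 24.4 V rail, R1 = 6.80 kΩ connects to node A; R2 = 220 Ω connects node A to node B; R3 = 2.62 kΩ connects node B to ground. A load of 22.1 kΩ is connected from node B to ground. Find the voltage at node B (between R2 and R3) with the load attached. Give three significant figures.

At node B, R3 is in parallel with the load: R3‖R_L = 2342 Ω.
Below node A the resistance is R2 + (R3‖R_L) = 2562 Ω, so V_A = 24.4 × 2562/9362 = 6.678 V.
Then V_B = V_A × (R3‖R_L)/(R2 + R3‖R_L) = 6.678 × 2342/2562 = 6.10 V.

V ≈ 6.10 V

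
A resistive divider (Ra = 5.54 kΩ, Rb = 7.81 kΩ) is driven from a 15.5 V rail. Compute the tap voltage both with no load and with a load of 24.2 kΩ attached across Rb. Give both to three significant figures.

Unloaded: 9.07 V; loaded: 8.00 V

Open-circuit: V = 15.5 × 7.81/(5.54 + 7.81) = 9.07 V.
With the load, Rb becomes Rb‖R_L = 5.904 kΩ, so V = 15.5 × 5.904/11.44 = 8.00 V.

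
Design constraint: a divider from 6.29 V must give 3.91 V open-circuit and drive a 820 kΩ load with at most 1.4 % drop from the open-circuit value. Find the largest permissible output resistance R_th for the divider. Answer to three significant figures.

Loading drop = R_th/(R_th + R_L) ≤ 0.0140, so R_th ≤ R_L · ε/(1−ε) = 820 kΩ × 0.0140/0.9860 = 11.6 kΩ.
(Any R1, R2 with R2/(R1+R2) = 0.622 and R1‖R2 ≤ 11.6 kΩ will meet the spec.)

R_th ≤ 11.6 kΩ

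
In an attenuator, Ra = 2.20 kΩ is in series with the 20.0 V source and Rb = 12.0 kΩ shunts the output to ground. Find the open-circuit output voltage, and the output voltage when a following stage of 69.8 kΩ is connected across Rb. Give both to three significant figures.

Unloaded: 16.9 V; loaded: 16.5 V

Open-circuit: V = 20.0 × 12.0/(2.20 + 12.0) = 16.9 V.
With the load, Rb becomes Rb‖R_L = 10.24 kΩ, so V = 20.0 × 10.24/12.44 = 16.5 V.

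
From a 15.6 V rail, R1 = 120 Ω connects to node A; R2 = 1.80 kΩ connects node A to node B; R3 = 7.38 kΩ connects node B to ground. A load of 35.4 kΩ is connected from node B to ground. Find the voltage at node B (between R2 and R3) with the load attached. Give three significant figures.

V ≈ 11.9 V

At node B, R3 is in parallel with the load: R3‖R_L = 6107 Ω.
Below node A the resistance is R2 + (R3‖R_L) = 7907 Ω, so V_A = 15.6 × 7907/8027 = 15.37 V.
Then V_B = V_A × (R3‖R_L)/(R2 + R3‖R_L) = 15.37 × 6107/7907 = 11.9 V.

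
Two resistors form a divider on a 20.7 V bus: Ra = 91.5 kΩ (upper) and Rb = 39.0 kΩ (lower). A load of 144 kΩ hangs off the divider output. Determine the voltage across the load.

V_out ≈ 5.20 V

The load sits in parallel with Rb: Rb‖R_L = (39.0 × 144) / (39.0 + 144) = 30.69 kΩ.
V_out = 20.7 × 30.69 / (91.5 + 30.69) = 20.7 × 30.69/122.2 = 5.20 V.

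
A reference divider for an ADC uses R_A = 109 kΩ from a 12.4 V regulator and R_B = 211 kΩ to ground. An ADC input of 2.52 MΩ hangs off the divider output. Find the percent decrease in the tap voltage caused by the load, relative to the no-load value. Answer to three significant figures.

2.77 %

The divider's output (Thévenin) resistance is R_A‖R_B = 71.87 kΩ.
Fractional drop under load = R_th/(R_th + R_L) = 71.87 / (71.87 + 2520) = 0.02773.
So the output falls by 2.77 %.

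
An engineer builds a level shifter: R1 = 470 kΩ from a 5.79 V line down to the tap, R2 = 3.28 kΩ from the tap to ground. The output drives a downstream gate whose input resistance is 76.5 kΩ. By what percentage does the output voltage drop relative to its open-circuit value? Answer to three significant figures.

4.08 %

The divider's output (Thévenin) resistance is R1‖R2 = 3.257 kΩ.
Fractional drop under load = R_th/(R_th + R_L) = 3.257 / (3.257 + 76.5) = 0.04084.
So the output falls by 4.08 %.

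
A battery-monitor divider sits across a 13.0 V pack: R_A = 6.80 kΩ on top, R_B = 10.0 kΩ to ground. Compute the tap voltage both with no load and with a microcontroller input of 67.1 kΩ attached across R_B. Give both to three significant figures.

Open-circuit: V = 13.0 × 10.0/(6.80 + 10.0) = 7.74 V.
With the load, R_B becomes R_B‖R_L = 8.703 kΩ, so V = 13.0 × 8.703/15.50 = 7.30 V.

Unloaded: 7.74 V; loaded: 7.30 V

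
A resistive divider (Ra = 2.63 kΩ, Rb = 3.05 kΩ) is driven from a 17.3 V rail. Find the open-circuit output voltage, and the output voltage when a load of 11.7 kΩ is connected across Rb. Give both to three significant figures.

Unloaded: 9.29 V; loaded: 8.29 V

Open-circuit: V = 17.3 × 3.05/(2.63 + 3.05) = 9.29 V.
With the load, Rb becomes Rb‖R_L = 2.419 kΩ, so V = 17.3 × 2.419/5.049 = 8.29 V.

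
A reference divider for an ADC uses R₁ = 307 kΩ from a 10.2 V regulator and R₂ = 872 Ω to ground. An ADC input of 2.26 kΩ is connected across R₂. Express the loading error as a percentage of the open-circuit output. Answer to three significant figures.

Unloaded V = 10.2 × 872/307900 = 0.02889 V.
Loaded: R₂‖R_L = 629.2 Ω, giving V = 10.2 × 629.2/307600 = 0.02086 V.
Drop = (0.02889 − 0.02086) / 0.02889 = 27.8 %.

27.8 %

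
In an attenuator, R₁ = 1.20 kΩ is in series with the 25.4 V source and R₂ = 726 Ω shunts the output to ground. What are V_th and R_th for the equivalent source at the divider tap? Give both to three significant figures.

V_th is the open-circuit tap voltage: 25.4 × 726/(1200 + 726) = 9.57 V.
With the supply zeroed, R₁ and R₂ appear in parallel from the tap: R_th = R₁‖R₂ = (1200 × 726)/1926 = 452 Ω.

V_th = 9.57 V, R_th = 452 Ω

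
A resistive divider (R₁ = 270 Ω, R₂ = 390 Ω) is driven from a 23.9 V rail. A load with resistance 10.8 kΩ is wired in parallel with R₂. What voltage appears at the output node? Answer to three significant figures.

V_out ≈ 13.9 V

The load sits in parallel with R₂: R₂‖R_L = (390 × 10800) / (390 + 10800) = 376.4 Ω.
V_out = 23.9 × 376.4 / (270 + 376.4) = 23.9 × 376.4/646.4 = 13.9 V.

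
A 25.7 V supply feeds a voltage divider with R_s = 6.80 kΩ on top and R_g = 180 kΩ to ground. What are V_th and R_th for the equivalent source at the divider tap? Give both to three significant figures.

V_th = 24.8 V, R_th = 6.55 kΩ

V_th is the open-circuit tap voltage: 25.7 × 180/(6.80 + 180) = 24.8 V.
With the supply zeroed, R_s and R_g appear in parallel from the tap: R_th = R_s‖R_g = (6.80 × 180)/186.8 = 6.55 kΩ.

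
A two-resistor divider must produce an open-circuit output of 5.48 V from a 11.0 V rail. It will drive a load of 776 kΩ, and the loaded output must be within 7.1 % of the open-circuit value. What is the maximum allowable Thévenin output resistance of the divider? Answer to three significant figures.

Loading drop = R_th/(R_th + R_L) ≤ 0.0710, so R_th ≤ R_L · ε/(1−ε) = 776 kΩ × 0.0710/0.9290 = 59.3 kΩ.
(Any R1, R2 with R2/(R1+R2) = 0.498 and R1‖R2 ≤ 59.3 kΩ will meet the spec.)

R_th ≤ 59.3 kΩ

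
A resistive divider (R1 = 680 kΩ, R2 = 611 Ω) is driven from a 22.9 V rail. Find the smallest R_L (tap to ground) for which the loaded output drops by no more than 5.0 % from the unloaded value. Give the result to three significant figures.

R_L(min) ≈ 11.6 kΩ

Output resistance R_th = R1‖R2 = (680000 × 611)/680600 = 610.5 Ω.
The fractional drop is R_th/(R_th + R_L); requiring this ≤ 0.0500 gives R_L ≥ R_th(1/0.0500 − 1) = 610.5 × 19.00 = 11.6 kΩ.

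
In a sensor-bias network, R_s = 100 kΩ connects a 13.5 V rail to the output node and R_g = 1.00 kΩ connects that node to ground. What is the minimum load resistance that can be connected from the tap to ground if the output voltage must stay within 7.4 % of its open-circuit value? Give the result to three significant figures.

R_L(min) ≈ 12.4 kΩ

Output resistance R_th = R_s‖R_g = (100000 × 1000)/101000 = 990.1 Ω.
The fractional drop is R_th/(R_th + R_L); requiring this ≤ 0.0740 gives R_L ≥ R_th(1/0.0740 − 1) = 990.1 × 12.51 = 12.4 kΩ.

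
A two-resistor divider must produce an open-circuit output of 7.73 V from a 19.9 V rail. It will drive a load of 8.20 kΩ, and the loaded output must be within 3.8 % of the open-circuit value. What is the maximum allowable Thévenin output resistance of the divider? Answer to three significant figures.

R_th ≤ 324 Ω

Loading drop = R_th/(R_th + R_L) ≤ 0.0380, so R_th ≤ R_L · ε/(1−ε) = 8.20 kΩ × 0.0380/0.9620 = 324 Ω.
(Any R1, R2 with R2/(R1+R2) = 0.388 and R1‖R2 ≤ 324 Ω will meet the spec.)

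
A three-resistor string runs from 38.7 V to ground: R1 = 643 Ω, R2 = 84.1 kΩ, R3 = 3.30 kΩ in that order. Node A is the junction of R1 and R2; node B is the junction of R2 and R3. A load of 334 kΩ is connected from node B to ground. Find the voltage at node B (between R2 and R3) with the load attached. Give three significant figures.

V ≈ 1.44 V

At node B, R3 is in parallel with the load: R3‖R_L = 3268 Ω.
Below node A the resistance is R2 + (R3‖R_L) = 87370 Ω, so V_A = 38.7 × 87370/88010 = 38.42 V.
Then V_B = V_A × (R3‖R_L)/(R2 + R3‖R_L) = 38.42 × 3268/87370 = 1.44 V.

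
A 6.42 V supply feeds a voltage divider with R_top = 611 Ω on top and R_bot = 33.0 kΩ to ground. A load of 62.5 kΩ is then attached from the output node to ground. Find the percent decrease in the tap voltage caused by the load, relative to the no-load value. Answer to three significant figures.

0.951 %

The divider's output (Thévenin) resistance is R_top‖R_bot = 599.9 Ω.
Fractional drop under load = R_th/(R_th + R_L) = 599.9 / (599.9 + 62500) = 0.009507.
So the output falls by 0.951 %.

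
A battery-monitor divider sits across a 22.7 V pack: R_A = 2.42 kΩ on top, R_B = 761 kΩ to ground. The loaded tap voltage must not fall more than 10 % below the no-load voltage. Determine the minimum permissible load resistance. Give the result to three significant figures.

Output resistance R_th = R_A‖R_B = (2.42 × 761)/763.4 = 2.412 kΩ.
The fractional drop is R_th/(R_th + R_L); requiring this ≤ 0.100 gives R_L ≥ R_th(1/0.100 − 1) = 2.412 × 9.000 = 21.7 kΩ.

R_L(min) ≈ 21.7 kΩ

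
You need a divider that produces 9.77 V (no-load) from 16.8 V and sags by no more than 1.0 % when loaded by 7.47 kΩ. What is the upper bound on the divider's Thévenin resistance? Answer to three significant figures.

Loading drop = R_th/(R_th + R_L) ≤ 0.0100, so R_th ≤ R_L · ε/(1−ε) = 7.47 kΩ × 0.0100/0.9900 = 75.5 Ω.

R_th ≤ 75.5 Ω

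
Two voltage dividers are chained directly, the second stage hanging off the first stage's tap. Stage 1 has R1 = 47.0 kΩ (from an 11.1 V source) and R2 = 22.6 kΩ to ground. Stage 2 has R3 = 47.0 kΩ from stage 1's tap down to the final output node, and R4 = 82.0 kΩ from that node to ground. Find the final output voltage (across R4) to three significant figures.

Stage 2 presents R3+R4 = 129.0 kΩ as a load on stage 1's tap.
Stage 1's lower leg becomes R2‖(R3+R4) = 19.23 kΩ, so V_mid = 11.1 × 19.23/66.23 = 3.223 V.
Stage 2 is itself unloaded: V_out = V_mid × R4/(R3+R4) = 3.223 × 82.0/129.0 = 2.05 V.

V_out ≈ 2.05 V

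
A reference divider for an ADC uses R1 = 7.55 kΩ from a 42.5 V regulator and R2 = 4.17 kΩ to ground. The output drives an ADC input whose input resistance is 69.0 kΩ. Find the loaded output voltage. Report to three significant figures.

V_out ≈ 14.6 V

The load sits in parallel with R2: R2‖R_L = (4.17 × 69.0) / (4.17 + 69.0) = 3.932 kΩ.
V_out = 42.5 × 3.932 / (7.55 + 3.932) = 42.5 × 3.932/11.48 = 14.6 V.
(Unloaded it would have been 15.1 V.)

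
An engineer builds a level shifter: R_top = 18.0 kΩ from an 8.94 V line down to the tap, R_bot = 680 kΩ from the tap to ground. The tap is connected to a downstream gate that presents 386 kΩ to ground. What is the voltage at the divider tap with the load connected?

V_out ≈ 8.33 V

The load sits in parallel with R_bot: R_bot‖R_L = (680 × 386) / (680 + 386) = 246.2 kΩ.
V_out = 8.94 × 246.2 / (18.0 + 246.2) = 8.94 × 246.2/264.2 = 8.33 V.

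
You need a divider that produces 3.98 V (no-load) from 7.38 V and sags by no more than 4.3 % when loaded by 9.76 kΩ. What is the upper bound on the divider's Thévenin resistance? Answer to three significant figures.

R_th ≤ 439 Ω

Loading drop = R_th/(R_th + R_L) ≤ 0.0430, so R_th ≤ R_L · ε/(1−ε) = 9.76 kΩ × 0.0430/0.9570 = 439 Ω.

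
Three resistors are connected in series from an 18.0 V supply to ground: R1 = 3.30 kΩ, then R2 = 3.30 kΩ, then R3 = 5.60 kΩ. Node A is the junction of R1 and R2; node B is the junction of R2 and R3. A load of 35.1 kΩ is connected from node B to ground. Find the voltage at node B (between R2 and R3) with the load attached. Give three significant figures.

V ≈ 7.61 V

At node B, R3 is in parallel with the load: R3‖R_L = 4.829 kΩ.
Below node A the resistance is R2 + (R3‖R_L) = 8.129 kΩ, so V_A = 18.0 × 8.129/11.43 = 12.80 V.
Then V_B = V_A × (R3‖R_L)/(R2 + R3‖R_L) = 12.80 × 4.829/8.129 = 7.61 V.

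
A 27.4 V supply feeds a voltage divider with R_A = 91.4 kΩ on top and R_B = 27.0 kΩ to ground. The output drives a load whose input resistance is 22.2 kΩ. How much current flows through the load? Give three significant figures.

R_B‖R_L = 12.18 kΩ; V_out = 27.4 × 12.18/103.6 = 3.223 V.
I_L = V_out / R_L = 3.223 / 22.2 kΩ = 0.145 mA.

I_L ≈ 0.145 mA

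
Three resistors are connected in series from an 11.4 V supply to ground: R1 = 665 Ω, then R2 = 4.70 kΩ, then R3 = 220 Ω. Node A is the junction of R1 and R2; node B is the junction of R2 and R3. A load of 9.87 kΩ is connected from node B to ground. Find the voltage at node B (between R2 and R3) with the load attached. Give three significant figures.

V ≈ 0.440 V

At node B, R3 is in parallel with the load: R3‖R_L = 215.2 Ω.
Below node A the resistance is R2 + (R3‖R_L) = 4915 Ω, so V_A = 11.4 × 4915/5580 = 10.04 V.
Then V_B = V_A × (R3‖R_L)/(R2 + R3‖R_L) = 10.04 × 215.2/4915 = 0.440 V.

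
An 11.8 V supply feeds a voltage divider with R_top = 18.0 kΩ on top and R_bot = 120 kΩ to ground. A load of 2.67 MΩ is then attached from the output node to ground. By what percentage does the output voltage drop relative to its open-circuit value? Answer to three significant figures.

The divider's output (Thévenin) resistance is R_top‖R_bot = 15.65 kΩ.
Fractional drop under load = R_th/(R_th + R_L) = 15.65 / (15.65 + 2670) = 0.005828.
So the output falls by 0.583 %.

0.583 %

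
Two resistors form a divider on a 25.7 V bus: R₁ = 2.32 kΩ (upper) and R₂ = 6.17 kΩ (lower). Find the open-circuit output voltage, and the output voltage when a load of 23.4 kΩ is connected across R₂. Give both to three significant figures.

Open-circuit: V = 25.7 × 6.17/(2.32 + 6.17) = 18.7 V.
With the load, R₂ becomes R₂‖R_L = 4.883 kΩ, so V = 25.7 × 4.883/7.203 = 17.4 V.

Unloaded: 18.7 V; loaded: 17.4 V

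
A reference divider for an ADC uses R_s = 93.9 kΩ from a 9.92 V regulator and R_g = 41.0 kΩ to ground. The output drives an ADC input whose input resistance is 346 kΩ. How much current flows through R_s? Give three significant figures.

I ≈ 0.0760 mA

R_g‖R_L = 36.66 kΩ, so the source sees R_s + R_g‖R_L = 130.6 kΩ.
I = 9.92 V / 130.6 kΩ = 0.0760 mA.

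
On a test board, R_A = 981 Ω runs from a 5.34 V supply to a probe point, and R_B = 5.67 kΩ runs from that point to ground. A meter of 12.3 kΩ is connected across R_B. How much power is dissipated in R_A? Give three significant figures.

P ≈ 1.18 mW

Total resistance from the source is R_A + (R_B‖R_L) = 4862 Ω, so I = 5.34/4862 Ω = 1.098 mA.
P = I²·R_A = (1.098 mA)² × 981 Ω = 1.18 mW.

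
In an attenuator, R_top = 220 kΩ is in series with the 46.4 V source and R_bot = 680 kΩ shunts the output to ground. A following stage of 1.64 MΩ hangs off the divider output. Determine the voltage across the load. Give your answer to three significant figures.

V_out ≈ 31.8 V

The load sits in parallel with R_bot: R_bot‖R_L = (680 × 1640) / (680 + 1640) = 480.7 kΩ.
V_out = 46.4 × 480.7 / (220 + 480.7) = 46.4 × 480.7/700.7 = 31.8 V.
(Unloaded it would have been 35.1 V.)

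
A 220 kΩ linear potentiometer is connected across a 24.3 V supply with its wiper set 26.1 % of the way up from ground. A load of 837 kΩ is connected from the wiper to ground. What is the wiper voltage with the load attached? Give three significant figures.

The wiper splits the pot into (1−α)R = 162.6 kΩ above and αR = 57.42 kΩ below.
Lower section ‖ load = 53.73 kΩ.
V_wiper = 24.3 × 53.73/(162.6 + 53.73) = 6.04 V.

V ≈ 6.04 V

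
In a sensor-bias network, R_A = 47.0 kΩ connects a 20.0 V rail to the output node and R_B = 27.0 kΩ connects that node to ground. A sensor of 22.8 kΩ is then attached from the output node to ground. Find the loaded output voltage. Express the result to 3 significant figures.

The load sits in parallel with R_B: R_B‖R_L = (27.0 × 22.8) / (27.0 + 22.8) = 12.36 kΩ.
V_out = 20.0 × 12.36 / (47.0 + 12.36) = 20.0 × 12.36/59.36 = 4.16 V.
(Unloaded it would have been 7.30 V.)

V_out ≈ 4.16 V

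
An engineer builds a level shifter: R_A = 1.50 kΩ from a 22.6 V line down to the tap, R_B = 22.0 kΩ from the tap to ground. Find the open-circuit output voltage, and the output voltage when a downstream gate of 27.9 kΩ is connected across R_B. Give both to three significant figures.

Open-circuit: V = 22.6 × 22.0/(1.50 + 22.0) = 21.2 V.
With the load, R_B becomes R_B‖R_L = 12.30 kΩ, so V = 22.6 × 12.30/13.80 = 20.1 V.

Unloaded: 21.2 V; loaded: 20.1 V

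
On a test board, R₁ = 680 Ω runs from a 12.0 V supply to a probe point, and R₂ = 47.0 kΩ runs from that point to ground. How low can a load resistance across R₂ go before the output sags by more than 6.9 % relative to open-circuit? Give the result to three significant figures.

Output resistance R_th = R₁‖R₂ = (680 × 47000)/47680 = 670.3 Ω.
The fractional drop is R_th/(R_th + R_L); requiring this ≤ 0.0690 gives R_L ≥ R_th(1/0.0690 − 1) = 670.3 × 13.49 = 9.04 kΩ.

R_L(min) ≈ 9.04 kΩ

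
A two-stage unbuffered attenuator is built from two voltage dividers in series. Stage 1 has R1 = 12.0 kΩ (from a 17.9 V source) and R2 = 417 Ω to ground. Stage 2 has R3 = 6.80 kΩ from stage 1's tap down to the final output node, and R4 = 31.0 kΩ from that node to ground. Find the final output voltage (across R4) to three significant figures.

Stage 2 presents R3+R4 = 37800 Ω as a load on stage 1's tap.
Stage 1's lower leg becomes R2‖(R3+R4) = 412.4 Ω, so V_mid = 17.9 × 412.4/12410 = 0.5948 V.
Stage 2 is itself unloaded: V_out = V_mid × R4/(R3+R4) = 0.5948 × 31000/37800 = 0.488 V.

V_out ≈ 0.488 V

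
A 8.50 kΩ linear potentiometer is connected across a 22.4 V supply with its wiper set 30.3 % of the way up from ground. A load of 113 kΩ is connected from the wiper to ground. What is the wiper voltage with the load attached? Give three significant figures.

The wiper splits the pot into (1−α)R = 5.925 kΩ above and αR = 2.575 kΩ below.
Lower section ‖ load = 2.518 kΩ.
V_wiper = 22.4 × 2.518/(5.925 + 2.518) = 6.68 V.

V ≈ 6.68 V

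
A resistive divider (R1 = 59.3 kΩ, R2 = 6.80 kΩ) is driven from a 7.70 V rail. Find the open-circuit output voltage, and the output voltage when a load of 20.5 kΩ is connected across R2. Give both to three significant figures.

Open-circuit: V = 7.70 × 6.80/(59.3 + 6.80) = 0.792 V.
With the load, R2 becomes R2‖R_L = 5.106 kΩ, so V = 7.70 × 5.106/64.41 = 0.610 V.

Unloaded: 0.792 V; loaded: 0.610 V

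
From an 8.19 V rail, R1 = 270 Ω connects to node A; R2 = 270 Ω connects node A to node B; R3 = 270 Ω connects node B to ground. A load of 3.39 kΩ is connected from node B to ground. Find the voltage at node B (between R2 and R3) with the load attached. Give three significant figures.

V ≈ 2.59 V

At node B, R3 is in parallel with the load: R3‖R_L = 250.1 Ω.
Below node A the resistance is R2 + (R3‖R_L) = 520.1 Ω, so V_A = 8.19 × 520.1/790.1 = 5.391 V.
Then V_B = V_A × (R3‖R_L)/(R2 + R3‖R_L) = 5.391 × 250.1/520.1 = 2.59 V.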